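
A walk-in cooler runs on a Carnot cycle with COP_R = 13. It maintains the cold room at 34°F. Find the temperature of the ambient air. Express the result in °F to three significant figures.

72.0 °F

COP_R = T_C/(T_H − T_C) gives T_H − T_C = T_C/COP.
With T_C = 274.26 K, T_H = 274.26 × (1 + 1/13) = 295.36 K.
Converting, 295.36 K = 71.97°F.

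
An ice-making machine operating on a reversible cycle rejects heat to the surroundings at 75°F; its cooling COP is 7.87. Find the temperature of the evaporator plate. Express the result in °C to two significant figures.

-9.6 °C

For a Carnot refrigerator COP_R = T_C/(T_H − T_C), so T_C = COP·T_H/(1 + COP).
With T_H = 297.04 K, T_C = 7.87 × 297.04/8.870 = 263.55 K.
Converting, 263.55 K = -9.60°C.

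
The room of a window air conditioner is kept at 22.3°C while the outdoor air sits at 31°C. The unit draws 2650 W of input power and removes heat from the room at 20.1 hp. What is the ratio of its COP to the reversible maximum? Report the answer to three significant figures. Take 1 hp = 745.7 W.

Converting, Q̇_C = 20.10 hp = 14990 W, so COP_actual = Q̇_C/Ẇ = 14990/2650 = 5.656.
In absolute terms T_C = 295.45 K and T_H = 304.15 K, so ΔT = 8.700 K.
COP_Carnot = T_C/ΔT = 295.45/8.700 = 33.96.
η_II = COP_actual/COP_Carnot = 5.656/33.96 = 0.1666.

0.167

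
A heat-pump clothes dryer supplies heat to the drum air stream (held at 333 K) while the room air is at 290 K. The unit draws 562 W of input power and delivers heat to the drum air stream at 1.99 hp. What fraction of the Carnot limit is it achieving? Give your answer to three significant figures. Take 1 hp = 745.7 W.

Converting, Q̇_H = 1.990 hp = 1484 W, so COP_actual = Q̇_H/Ẇ = 1484/562.0 = 2.640.
The reservoir spacing is ΔT = 333 − 290 = 43.00 K.
COP_Carnot = T_H/ΔT = 333.00/43.00 = 7.744.
η_II = COP_actual/COP_Carnot = 2.640/7.744 = 0.3410.

0.341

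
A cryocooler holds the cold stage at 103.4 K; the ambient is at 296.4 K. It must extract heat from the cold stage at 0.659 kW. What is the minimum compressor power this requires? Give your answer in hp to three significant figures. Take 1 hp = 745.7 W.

The reservoir spacing is ΔT = 296.4 − 103.4 = 193.0 K.
COP_Carnot = T_C/ΔT = 103.40/193.0 = 0.5358.
Ẇ_min = Q̇/COP_Carnot = 0.6590/0.5358 = 1.230 kW = 1.650 hp.

1.65 hp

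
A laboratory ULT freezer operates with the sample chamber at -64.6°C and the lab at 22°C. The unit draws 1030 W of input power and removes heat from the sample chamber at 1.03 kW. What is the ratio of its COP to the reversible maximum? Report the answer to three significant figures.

Converting, Q̇_C = 1.030 kW = 1030 W, so COP_actual = Q̇_C/Ẇ = 1030/1030 = 1.000.
In absolute terms T_C = 208.55 K and T_H = 295.15 K, so ΔT = 86.60 K.
COP_Carnot = T_C/ΔT = 208.55/86.60 = 2.408.
η_II = COP_actual/COP_Carnot = 1.000/2.408 = 0.4152.

0.415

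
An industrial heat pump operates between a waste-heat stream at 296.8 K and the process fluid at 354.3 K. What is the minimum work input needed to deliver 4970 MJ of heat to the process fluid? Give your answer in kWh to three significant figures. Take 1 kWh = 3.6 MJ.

The reservoir spacing is ΔT = 354.3 − 296.8 = 57.50 K.
The reversible limit is COP_HP = T_H/ΔT = 6.162, so W_min = Q_H/COP = Q_H·ΔT/T_H.
W_min = 4970 × 57.50/354.30 = 806.6 MJ = 224.1 kWh.

224 kWh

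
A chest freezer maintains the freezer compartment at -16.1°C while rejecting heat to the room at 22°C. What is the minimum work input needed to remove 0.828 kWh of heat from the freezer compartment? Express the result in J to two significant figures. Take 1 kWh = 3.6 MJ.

440000 J

In absolute terms T_C = 257.05 K and T_H = 295.15 K, so ΔT = 38.10 K.
The reversible limit is COP_R = T_C/ΔT = 6.747, so W_min = Q_C/COP = Q_C·ΔT/T_C.
W_min = 0.8280 × 38.10/257.05 = 0.1227 kWh = 441800 J.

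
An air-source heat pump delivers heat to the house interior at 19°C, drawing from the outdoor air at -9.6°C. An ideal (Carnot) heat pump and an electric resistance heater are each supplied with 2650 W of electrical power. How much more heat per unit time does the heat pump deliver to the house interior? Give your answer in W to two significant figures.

24000 W

In absolute terms T_C = 263.55 K and T_H = 292.15 K, so ΔT = 28.60 K.
COP_Carnot = T_H/ΔT = 292.15/28.60 = 10.22.
The heat pump delivers Q̇_H = COP × Ẇ = 27070 W; the resistance heater delivers Ẇ = 2650 W.
Extra = (COP − 1)·Ẇ = 24420 W.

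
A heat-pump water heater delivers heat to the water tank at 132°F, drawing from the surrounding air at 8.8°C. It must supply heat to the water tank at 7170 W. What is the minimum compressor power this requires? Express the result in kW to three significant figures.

1.02 kW

In absolute terms T_C = 281.95 K and T_H = 328.71 K, so ΔT = 46.76 K.
COP_Carnot = T_H/ΔT = 328.71/46.76 = 7.030.
Ẇ_min = Q̇/COP_Carnot = 7170/7.030 = 1020 W = 1.020 kW.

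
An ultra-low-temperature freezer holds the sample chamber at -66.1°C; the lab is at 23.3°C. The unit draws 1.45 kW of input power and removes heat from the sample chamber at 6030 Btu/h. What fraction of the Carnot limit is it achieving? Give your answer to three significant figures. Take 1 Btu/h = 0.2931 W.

0.526

Converting, Q̇_C = 6030 Btu/h = 1.767 kW, so COP_actual = Q̇_C/Ẇ = 1.767/1.450 = 1.219.
In absolute terms T_C = 207.05 K and T_H = 296.45 K, so ΔT = 89.40 K.
COP_Carnot = T_C/ΔT = 207.05/89.40 = 2.316.
η_II = COP_actual/COP_Carnot = 1.219/2.316 = 0.5263.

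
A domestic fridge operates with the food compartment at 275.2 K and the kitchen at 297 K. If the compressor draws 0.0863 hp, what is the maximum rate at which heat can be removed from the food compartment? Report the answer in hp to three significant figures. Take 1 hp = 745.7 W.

1.09 hp

The reservoir spacing is ΔT = 297 − 275.2 = 21.80 K.
COP_Carnot = T_C/ΔT = 275.20/21.80 = 12.62.
Q̇_max = COP_Carnot × Ẇ = 12.62 × 0.08630 hp = 1.089 hp.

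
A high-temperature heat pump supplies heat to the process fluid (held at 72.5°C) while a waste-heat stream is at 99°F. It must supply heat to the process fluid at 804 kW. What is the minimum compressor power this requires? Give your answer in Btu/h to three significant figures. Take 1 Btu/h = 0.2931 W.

280000 Btu/h

In absolute terms T_C = 310.37 K and T_H = 345.65 K, so ΔT = 35.28 K.
COP_Carnot = T_H/ΔT = 345.65/35.28 = 9.798.
Ẇ_min = Q̇/COP_Carnot = 804.0/9.798 = 82.06 kW = 280000 Btu/h.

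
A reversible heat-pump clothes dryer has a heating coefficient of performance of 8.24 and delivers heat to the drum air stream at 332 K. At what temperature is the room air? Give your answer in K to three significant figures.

COP_HP = T_H/(T_H − T_C) gives T_H − T_C = T_H/COP.
With T_H = 332.00 K, T_C = 332.00 × (1 − 1/8.24) = 291.71 K.

292 K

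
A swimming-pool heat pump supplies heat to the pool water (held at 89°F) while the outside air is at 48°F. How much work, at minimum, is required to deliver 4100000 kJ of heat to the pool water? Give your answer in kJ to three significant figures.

306000 kJ

In absolute terms T_C = 282.04 K and T_H = 304.82 K, so ΔT = 22.78 K.
The reversible limit is COP_HP = T_H/ΔT = 13.38, so W_min = Q_H/COP = Q_H·ΔT/T_H.
W_min = 4100000 × 22.78/304.82 = 306400 kJ.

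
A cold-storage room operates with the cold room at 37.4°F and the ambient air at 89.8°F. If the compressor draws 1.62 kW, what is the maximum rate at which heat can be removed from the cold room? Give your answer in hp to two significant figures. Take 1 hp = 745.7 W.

In absolute terms T_C = 276.15 K and T_H = 305.26 K, so ΔT = 29.11 K.
COP_Carnot = T_C/ΔT = 276.15/29.11 = 9.486.
Q̇_max = COP_Carnot × Ẇ = 9.486 × 1.620 kW = 15.37 kW = 20.61 hp.

21 hp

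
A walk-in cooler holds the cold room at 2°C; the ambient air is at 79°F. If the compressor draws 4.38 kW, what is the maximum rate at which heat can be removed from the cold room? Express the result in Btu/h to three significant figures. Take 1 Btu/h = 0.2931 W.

171000 Btu/h

In absolute terms T_C = 275.15 K and T_H = 299.26 K, so ΔT = 24.11 K.
COP_Carnot = T_C/ΔT = 275.15/24.11 = 11.41.
Q̇_max = COP_Carnot × Ẇ = 11.41 × 4.380 kW = 49.98 kW = 170500 Btu/h.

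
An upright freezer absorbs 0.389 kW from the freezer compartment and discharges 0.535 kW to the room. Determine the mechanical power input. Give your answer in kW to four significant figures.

For a cyclic device the first law requires Q̇_H = Q̇_C + Ẇ.
Ẇ = Q̇_H − Q̇_C = 0.1460 kW.

0.1460 kW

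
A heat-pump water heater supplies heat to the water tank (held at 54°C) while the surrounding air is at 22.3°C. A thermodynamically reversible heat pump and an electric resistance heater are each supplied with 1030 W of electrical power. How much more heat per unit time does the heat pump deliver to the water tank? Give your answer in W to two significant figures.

In absolute terms T_C = 295.45 K and T_H = 327.15 K, so ΔT = 31.70 K.
COP_Carnot = T_H/ΔT = 327.15/31.70 = 10.32.
The heat pump delivers Q̇_H = COP × Ẇ = 10630 W; the resistance heater delivers Ẇ = 1030 W.
Extra = (COP − 1)·Ẇ = 9600 W.

9600 W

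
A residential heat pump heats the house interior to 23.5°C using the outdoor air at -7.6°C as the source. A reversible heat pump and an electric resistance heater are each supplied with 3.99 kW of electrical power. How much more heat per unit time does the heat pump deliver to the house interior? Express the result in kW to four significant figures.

34.07 kW

In absolute terms T_C = 265.55 K and T_H = 296.65 K, so ΔT = 31.10 K.
COP_Carnot = T_H/ΔT = 296.65/31.10 = 9.539.
The heat pump delivers Q̇_H = COP × Ẇ = 38.06 kW; the resistance heater delivers Ẇ = 3.990 kW.
Extra = (COP − 1)·Ẇ = 34.07 kW.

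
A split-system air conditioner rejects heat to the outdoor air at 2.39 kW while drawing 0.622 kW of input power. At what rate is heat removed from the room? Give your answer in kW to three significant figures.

For a cyclic device the first law requires Q̇_H = Q̇_C + Ẇ.
Q̇_C = Q̇_H − Ẇ = 1.768 kW.

1.77 kW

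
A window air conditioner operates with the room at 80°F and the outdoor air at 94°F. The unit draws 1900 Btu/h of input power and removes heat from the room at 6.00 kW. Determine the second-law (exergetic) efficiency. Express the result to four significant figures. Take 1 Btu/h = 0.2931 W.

0.2795

Converting, Q̇_C = 6.000 kW = 20470 Btu/h, so COP_actual = Q̇_C/Ẇ = 20470/1900 = 10.77.
In absolute terms T_C = 299.82 K and T_H = 307.59 K, so ΔT = 7.778 K.
COP_Carnot = T_C/ΔT = 299.82/7.778 = 38.55.
η_II = COP_actual/COP_Carnot = 10.77/38.55 = 0.2795.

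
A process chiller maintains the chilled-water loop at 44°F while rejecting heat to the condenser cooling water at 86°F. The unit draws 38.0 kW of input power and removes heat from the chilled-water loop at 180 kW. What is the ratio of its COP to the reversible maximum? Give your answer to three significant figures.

COP_actual = Q̇_C/Ẇ = 180.0/38.00 = 4.737.
In absolute terms T_C = 279.82 K and T_H = 303.15 K, so ΔT = 23.33 K.
COP_Carnot = T_C/ΔT = 279.82/23.33 = 11.99.
η_II = COP_actual/COP_Carnot = 4.737/11.99 = 0.3950.

0.395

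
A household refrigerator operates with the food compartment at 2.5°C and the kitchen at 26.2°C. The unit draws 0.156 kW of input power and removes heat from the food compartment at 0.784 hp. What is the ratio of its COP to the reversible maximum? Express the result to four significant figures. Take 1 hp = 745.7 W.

Converting, Q̇_C = 0.7840 hp = 0.5846 kW, so COP_actual = Q̇_C/Ẇ = 0.5846/0.1560 = 3.748.
In absolute terms T_C = 275.65 K and T_H = 299.35 K, so ΔT = 23.70 K.
COP_Carnot = T_C/ΔT = 275.65/23.70 = 11.63.
η_II = COP_actual/COP_Carnot = 3.748/11.63 = 0.3222.

0.3222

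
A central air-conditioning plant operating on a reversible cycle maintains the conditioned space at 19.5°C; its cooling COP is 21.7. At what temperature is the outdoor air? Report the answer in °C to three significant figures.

COP_R = T_C/(T_H − T_C) gives T_H − T_C = T_C/COP.
With T_C = 292.65 K, T_H = 292.65 × (1 + 1/21.7) = 306.14 K.
Converting, 306.14 K = 32.99°C.

33.0 °C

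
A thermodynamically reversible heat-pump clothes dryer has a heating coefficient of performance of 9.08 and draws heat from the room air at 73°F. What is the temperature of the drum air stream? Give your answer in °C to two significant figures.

59 °C

COP_HP = T_H/(T_H − T_C) rearranges to T_H = COP·T_C/(COP − 1).
With T_C = 295.93 K, T_H = 9.08 × 295.93/8.080 = 332.55 K.
Converting, 332.55 K = 59.40°C.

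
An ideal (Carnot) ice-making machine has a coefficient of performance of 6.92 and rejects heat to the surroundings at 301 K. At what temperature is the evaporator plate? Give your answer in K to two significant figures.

For a Carnot refrigerator COP_R = T_C/(T_H − T_C), so T_C = COP·T_H/(1 + COP).
With T_H = 301.00 K, T_C = 6.92 × 301.00/7.920 = 262.99 K.

260 K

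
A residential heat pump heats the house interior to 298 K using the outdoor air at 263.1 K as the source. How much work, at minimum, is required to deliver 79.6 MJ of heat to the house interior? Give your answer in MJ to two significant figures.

9.3 MJ

The reservoir spacing is ΔT = 298 − 263.1 = 34.90 K.
The reversible limit is COP_HP = T_H/ΔT = 8.539, so W_min = Q_H/COP = Q_H·ΔT/T_H.
W_min = 79.60 × 34.90/298.00 = 9.322 MJ.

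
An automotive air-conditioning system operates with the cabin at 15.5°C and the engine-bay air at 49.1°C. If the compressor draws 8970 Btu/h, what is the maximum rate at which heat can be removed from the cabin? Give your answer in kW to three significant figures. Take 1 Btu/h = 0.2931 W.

In absolute terms T_C = 288.65 K and T_H = 322.25 K, so ΔT = 33.60 K.
COP_Carnot = T_C/ΔT = 288.65/33.60 = 8.591.
Q̇_max = COP_Carnot × Ẇ = 8.591 × 8970 Btu/h = 77060 Btu/h = 22.59 kW.

22.6 kW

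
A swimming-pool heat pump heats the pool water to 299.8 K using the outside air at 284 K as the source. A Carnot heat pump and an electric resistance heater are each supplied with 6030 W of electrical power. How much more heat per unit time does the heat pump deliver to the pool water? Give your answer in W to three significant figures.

108000 W

The reservoir spacing is ΔT = 299.8 − 284 = 15.80 K.
COP_Carnot = T_H/ΔT = 299.80/15.80 = 18.97.
The heat pump delivers Q̇_H = COP × Ẇ = 114400 W; the resistance heater delivers Ẇ = 6030 W.
Extra = (COP − 1)·Ẇ = 108400 W.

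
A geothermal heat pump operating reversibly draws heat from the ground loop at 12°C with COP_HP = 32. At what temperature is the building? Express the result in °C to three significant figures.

21.2 °C

COP_HP = T_H/(T_H − T_C) rearranges to T_H = COP·T_C/(COP − 1).
With T_C = 285.15 K, T_H = 32 × 285.15/31.00 = 294.35 K.
Converting, 294.35 K = 21.20°C.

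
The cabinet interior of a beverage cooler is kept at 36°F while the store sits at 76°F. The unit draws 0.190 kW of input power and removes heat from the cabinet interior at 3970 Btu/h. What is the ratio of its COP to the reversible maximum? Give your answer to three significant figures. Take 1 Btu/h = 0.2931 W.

0.494

Converting, Q̇_C = 3970 Btu/h = 1.164 kW, so COP_actual = Q̇_C/Ẇ = 1.164/0.1900 = 6.124.
In absolute terms T_C = 275.37 K and T_H = 297.59 K, so ΔT = 22.22 K.
COP_Carnot = T_C/ΔT = 275.37/22.22 = 12.39.
η_II = COP_actual/COP_Carnot = 6.124/12.39 = 0.4942.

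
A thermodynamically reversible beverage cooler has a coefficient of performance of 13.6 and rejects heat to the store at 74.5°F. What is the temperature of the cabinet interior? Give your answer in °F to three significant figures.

37.9 °F

For a Carnot refrigerator COP_R = T_C/(T_H − T_C), so T_C = COP·T_H/(1 + COP).
With T_H = 296.76 K, T_C = 13.6 × 296.76/14.60 = 276.44 K.
Converting, 276.44 K = 37.91°F.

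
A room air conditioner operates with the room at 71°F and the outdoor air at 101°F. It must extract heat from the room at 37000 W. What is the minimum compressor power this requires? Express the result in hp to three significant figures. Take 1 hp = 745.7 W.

In absolute terms T_C = 294.82 K and T_H = 311.48 K, so ΔT = 16.67 K.
COP_Carnot = T_C/ΔT = 294.82/16.67 = 17.69.
Ẇ_min = Q̇/COP_Carnot = 37000/17.69 = 2092 W = 2.805 hp.

2.81 hp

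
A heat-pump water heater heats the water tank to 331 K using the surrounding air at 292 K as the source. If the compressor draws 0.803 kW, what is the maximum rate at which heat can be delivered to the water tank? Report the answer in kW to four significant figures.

6.815 kW

The reservoir spacing is ΔT = 331 − 292 = 39.00 K.
COP_Carnot = T_H/ΔT = 331.00/39.00 = 8.487.
Q̇_max = COP_Carnot × Ẇ = 8.487 × 0.8030 kW = 6.815 kW.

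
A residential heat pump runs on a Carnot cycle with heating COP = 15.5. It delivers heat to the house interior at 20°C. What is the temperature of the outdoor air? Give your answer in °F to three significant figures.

COP_HP = T_H/(T_H − T_C) gives T_H − T_C = T_H/COP.
With T_H = 293.15 K, T_C = 293.15 × (1 − 1/15.5) = 274.24 K.
Converting, 274.24 K = 33.96°F.

34.0 °F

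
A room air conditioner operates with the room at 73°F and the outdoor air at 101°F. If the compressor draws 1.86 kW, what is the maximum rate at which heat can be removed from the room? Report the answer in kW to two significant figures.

In absolute terms T_C = 295.93 K and T_H = 311.48 K, so ΔT = 15.56 K.
COP_Carnot = T_C/ΔT = 295.93/15.56 = 19.02.
Q̇_max = COP_Carnot × Ẇ = 19.02 × 1.860 kW = 35.38 kW.

35 kW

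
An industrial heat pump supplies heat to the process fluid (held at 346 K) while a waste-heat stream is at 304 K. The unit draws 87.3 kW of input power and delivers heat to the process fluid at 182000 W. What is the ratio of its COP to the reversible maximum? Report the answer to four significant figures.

Converting, Q̇_H = 182000 W = 182.0 kW, so COP_actual = Q̇_H/Ẇ = 182.0/87.30 = 2.085.
The reservoir spacing is ΔT = 346 − 304 = 42.00 K.
COP_Carnot = T_H/ΔT = 346.00/42.00 = 8.238.
η_II = COP_actual/COP_Carnot = 2.085/8.238 = 0.2531.

0.2531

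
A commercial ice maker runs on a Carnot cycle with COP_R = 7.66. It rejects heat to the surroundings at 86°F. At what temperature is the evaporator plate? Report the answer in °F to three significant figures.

23.0 °F

For a Carnot refrigerator COP_R = T_C/(T_H − T_C), so T_C = COP·T_H/(1 + COP).
With T_H = 303.15 K, T_C = 7.66 × 303.15/8.660 = 268.14 K.
Converting, 268.14 K = 22.99°F.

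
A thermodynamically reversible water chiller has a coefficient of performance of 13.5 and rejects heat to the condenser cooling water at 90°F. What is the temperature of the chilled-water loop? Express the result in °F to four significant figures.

For a Carnot refrigerator COP_R = T_C/(T_H − T_C), so T_C = COP·T_H/(1 + COP).
With T_H = 305.37 K, T_C = 13.5 × 305.37/14.50 = 284.31 K.
Converting, 284.31 K = 52.09°F.

52.09 °F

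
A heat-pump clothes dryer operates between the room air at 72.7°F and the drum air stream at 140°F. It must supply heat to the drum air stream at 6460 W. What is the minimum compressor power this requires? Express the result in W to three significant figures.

725 W

In absolute terms T_C = 295.76 K and T_H = 333.15 K, so ΔT = 37.39 K.
COP_Carnot = T_H/ΔT = 333.15/37.39 = 8.910.
Ẇ_min = Q̇/COP_Carnot = 6460/8.910 = 725.0 W.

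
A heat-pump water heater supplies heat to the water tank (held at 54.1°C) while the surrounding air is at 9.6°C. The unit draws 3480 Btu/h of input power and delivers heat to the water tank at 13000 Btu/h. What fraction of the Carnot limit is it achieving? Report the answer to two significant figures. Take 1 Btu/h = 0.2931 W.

COP_actual = Q̇_H/Ẇ = 13000/3480 = 3.736.
In absolute terms T_C = 282.75 K and T_H = 327.25 K, so ΔT = 44.50 K.
COP_Carnot = T_H/ΔT = 327.25/44.50 = 7.354.
η_II = COP_actual/COP_Carnot = 3.736/7.354 = 0.5080.

0.51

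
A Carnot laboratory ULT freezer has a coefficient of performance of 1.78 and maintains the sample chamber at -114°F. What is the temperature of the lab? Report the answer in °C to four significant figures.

COP_R = T_C/(T_H − T_C) gives T_H − T_C = T_C/COP.
With T_C = 192.04 K, T_H = 192.04 × (1 + 1/1.78) = 299.93 K.
Converting, 299.93 K = 26.78°C.

26.78 °C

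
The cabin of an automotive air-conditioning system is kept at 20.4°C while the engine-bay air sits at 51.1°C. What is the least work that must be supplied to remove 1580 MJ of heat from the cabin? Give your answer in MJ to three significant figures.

165 MJ

In absolute terms T_C = 293.55 K and T_H = 324.25 K, so ΔT = 30.70 K.
The reversible limit is COP_R = T_C/ΔT = 9.562, so W_min = Q_C/COP = Q_C·ΔT/T_C.
W_min = 1580 × 30.70/293.55 = 165.2 MJ.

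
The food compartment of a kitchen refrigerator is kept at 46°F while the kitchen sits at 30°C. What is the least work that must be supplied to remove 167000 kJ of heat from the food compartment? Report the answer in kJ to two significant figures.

In absolute terms T_C = 280.93 K and T_H = 303.15 K, so ΔT = 22.22 K.
The reversible limit is COP_R = T_C/ΔT = 12.64, so W_min = Q_C/COP = Q_C·ΔT/T_C.
W_min = 167000 × 22.22/280.93 = 13210 kJ.

13000 kJ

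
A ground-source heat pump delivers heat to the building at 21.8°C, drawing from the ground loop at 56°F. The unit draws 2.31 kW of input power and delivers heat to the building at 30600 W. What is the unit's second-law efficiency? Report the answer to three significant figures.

0.380

Converting, Q̇_H = 30600 W = 30.60 kW, so COP_actual = Q̇_H/Ẇ = 30.60/2.310 = 13.25.
In absolute terms T_C = 286.48 K and T_H = 294.95 K, so ΔT = 8.467 K.
COP_Carnot = T_H/ΔT = 294.95/8.467 = 34.84.
η_II = COP_actual/COP_Carnot = 13.25/34.84 = 0.3803.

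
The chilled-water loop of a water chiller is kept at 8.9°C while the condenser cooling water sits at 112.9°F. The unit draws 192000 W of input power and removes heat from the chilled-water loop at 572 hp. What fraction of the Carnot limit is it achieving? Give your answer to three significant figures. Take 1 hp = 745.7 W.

Converting, Q̇_C = 572.0 hp = 426500 W, so COP_actual = Q̇_C/Ẇ = 426500/192000 = 2.222.
In absolute terms T_C = 282.05 K and T_H = 318.09 K, so ΔT = 36.04 K.
COP_Carnot = T_C/ΔT = 282.05/36.04 = 7.825.
η_II = COP_actual/COP_Carnot = 2.222/7.825 = 0.2839.

0.284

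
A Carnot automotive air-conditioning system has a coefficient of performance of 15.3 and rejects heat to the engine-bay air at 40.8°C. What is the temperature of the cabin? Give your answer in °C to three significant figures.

21.5 °C

For a Carnot refrigerator COP_R = T_C/(T_H − T_C), so T_C = COP·T_H/(1 + COP).
With T_H = 313.95 K, T_C = 15.3 × 313.95/16.30 = 294.69 K.
Converting, 294.69 K = 21.54°C.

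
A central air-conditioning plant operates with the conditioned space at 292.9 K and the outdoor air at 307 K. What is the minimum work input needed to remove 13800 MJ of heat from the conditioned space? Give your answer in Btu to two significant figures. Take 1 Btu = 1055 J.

630000 Btu

The reservoir spacing is ΔT = 307 − 292.9 = 14.10 K.
The reversible limit is COP_R = T_C/ΔT = 20.77, so W_min = Q_C/COP = Q_C·ΔT/T_C.
W_min = 13800 × 14.10/292.90 = 664.3 MJ = 629700 Btu.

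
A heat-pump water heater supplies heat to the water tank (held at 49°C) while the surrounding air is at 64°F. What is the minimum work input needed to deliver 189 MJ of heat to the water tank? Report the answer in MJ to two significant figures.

In absolute terms T_C = 290.93 K and T_H = 322.15 K, so ΔT = 31.22 K.
The reversible limit is COP_HP = T_H/ΔT = 10.32, so W_min = Q_H/COP = Q_H·ΔT/T_H.
W_min = 189.0 × 31.22/322.15 = 18.32 MJ.

18 MJ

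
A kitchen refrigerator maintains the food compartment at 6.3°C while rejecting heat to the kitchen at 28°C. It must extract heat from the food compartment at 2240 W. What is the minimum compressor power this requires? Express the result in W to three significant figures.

In absolute terms T_C = 279.45 K and T_H = 301.15 K, so ΔT = 21.70 K.
COP_Carnot = T_C/ΔT = 279.45/21.70 = 12.88.
Ẇ_min = Q̇/COP_Carnot = 2240/12.88 = 173.9 W.

174 W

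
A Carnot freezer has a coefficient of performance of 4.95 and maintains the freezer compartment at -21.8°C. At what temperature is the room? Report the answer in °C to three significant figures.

COP_R = T_C/(T_H − T_C) gives T_H − T_C = T_C/COP.
With T_C = 251.35 K, T_H = 251.35 × (1 + 1/4.95) = 302.13 K.
Converting, 302.13 K = 28.98°C.

29.0 °C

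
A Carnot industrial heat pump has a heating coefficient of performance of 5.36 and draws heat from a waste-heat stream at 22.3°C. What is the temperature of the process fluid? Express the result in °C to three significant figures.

COP_HP = T_H/(T_H − T_C) rearranges to T_H = COP·T_C/(COP − 1).
With T_C = 295.45 K, T_H = 5.36 × 295.45/4.360 = 363.21 K.
Converting, 363.21 K = 90.06°C.

90.1 °C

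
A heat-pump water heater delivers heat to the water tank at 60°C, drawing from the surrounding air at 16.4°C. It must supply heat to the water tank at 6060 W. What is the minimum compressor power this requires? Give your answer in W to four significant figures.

793.1 W

In absolute terms T_C = 289.55 K and T_H = 333.15 K, so ΔT = 43.60 K.
COP_Carnot = T_H/ΔT = 333.15/43.60 = 7.641.
Ẇ_min = Q̇/COP_Carnot = 6060/7.641 = 793.1 W.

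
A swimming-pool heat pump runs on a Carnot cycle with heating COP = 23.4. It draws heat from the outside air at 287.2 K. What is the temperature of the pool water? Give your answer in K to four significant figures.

300.0 K

COP_HP = T_H/(T_H − T_C) rearranges to T_H = COP·T_C/(COP − 1).
With T_C = 287.20 K, T_H = 23.4 × 287.20/22.40 = 300.02 K.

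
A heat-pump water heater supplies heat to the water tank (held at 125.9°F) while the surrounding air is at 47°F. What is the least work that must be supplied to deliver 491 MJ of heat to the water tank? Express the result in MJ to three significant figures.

In absolute terms T_C = 281.48 K and T_H = 325.32 K, so ΔT = 43.83 K.
The reversible limit is COP_HP = T_H/ΔT = 7.422, so W_min = Q_H/COP = Q_H·ΔT/T_H.
W_min = 491.0 × 43.83/325.32 = 66.16 MJ.

66.2 MJ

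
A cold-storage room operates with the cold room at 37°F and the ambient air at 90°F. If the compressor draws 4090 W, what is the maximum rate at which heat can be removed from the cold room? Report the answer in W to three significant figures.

In absolute terms T_C = 275.93 K and T_H = 305.37 K, so ΔT = 29.44 K.
COP_Carnot = T_C/ΔT = 275.93/29.44 = 9.371.
Q̇_max = COP_Carnot × Ẇ = 9.371 × 4090 W = 38330 W.

38300 W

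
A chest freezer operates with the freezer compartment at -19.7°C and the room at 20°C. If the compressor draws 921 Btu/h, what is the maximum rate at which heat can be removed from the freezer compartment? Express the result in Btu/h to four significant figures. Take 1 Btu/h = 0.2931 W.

5880 Btu/h

In absolute terms T_C = 253.45 K and T_H = 293.15 K, so ΔT = 39.70 K.
COP_Carnot = T_C/ΔT = 253.45/39.70 = 6.384.
Q̇_max = COP_Carnot × Ẇ = 6.384 × 921.0 Btu/h = 5880 Btu/h.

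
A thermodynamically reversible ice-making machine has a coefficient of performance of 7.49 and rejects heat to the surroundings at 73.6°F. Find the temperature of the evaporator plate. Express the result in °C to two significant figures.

For a Carnot refrigerator COP_R = T_C/(T_H − T_C), so T_C = COP·T_H/(1 + COP).
With T_H = 296.26 K, T_C = 7.49 × 296.26/8.490 = 261.37 K.
Converting, 261.37 K = -11.78°C.

-12 °C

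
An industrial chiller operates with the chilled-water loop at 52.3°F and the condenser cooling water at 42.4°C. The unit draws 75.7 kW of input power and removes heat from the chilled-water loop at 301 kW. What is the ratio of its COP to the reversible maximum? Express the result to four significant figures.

0.4351

COP_actual = Q̇_C/Ẇ = 301.0/75.70 = 3.976.
In absolute terms T_C = 284.43 K and T_H = 315.55 K, so ΔT = 31.12 K.
COP_Carnot = T_C/ΔT = 284.43/31.12 = 9.139.
η_II = COP_actual/COP_Carnot = 3.976/9.139 = 0.4351.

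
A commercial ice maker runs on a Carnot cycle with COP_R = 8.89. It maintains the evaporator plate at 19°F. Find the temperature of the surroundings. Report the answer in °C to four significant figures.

COP_R = T_C/(T_H − T_C) gives T_H − T_C = T_C/COP.
With T_C = 265.93 K, T_H = 265.93 × (1 + 1/8.89) = 295.84 K.
Converting, 295.84 K = 22.69°C.

22.69 °C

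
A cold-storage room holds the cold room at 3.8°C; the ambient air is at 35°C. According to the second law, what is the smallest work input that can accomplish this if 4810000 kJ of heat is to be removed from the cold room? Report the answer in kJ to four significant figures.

541900 kJ

In absolute terms T_C = 276.95 K and T_H = 308.15 K, so ΔT = 31.20 K.
The reversible limit is COP_R = T_C/ΔT = 8.877, so W_min = Q_C/COP = Q_C·ΔT/T_C.
W_min = 4810000 × 31.20/276.95 = 541900 kJ.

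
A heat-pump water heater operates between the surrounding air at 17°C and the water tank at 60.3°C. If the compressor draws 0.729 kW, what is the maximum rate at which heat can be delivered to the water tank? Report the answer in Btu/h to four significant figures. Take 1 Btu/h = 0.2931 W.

In absolute terms T_C = 290.15 K and T_H = 333.45 K, so ΔT = 43.30 K.
COP_Carnot = T_H/ΔT = 333.45/43.30 = 7.701.
Q̇_max = COP_Carnot × Ẇ = 7.701 × 0.7290 kW = 5.614 kW = 19150 Btu/h.

19150 Btu/h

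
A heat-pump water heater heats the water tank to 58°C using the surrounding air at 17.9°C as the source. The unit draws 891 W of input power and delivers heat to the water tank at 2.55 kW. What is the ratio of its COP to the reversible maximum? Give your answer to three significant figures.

Converting, Q̇_H = 2.550 kW = 2550 W, so COP_actual = Q̇_H/Ẇ = 2550/891.0 = 2.862.
In absolute terms T_C = 291.05 K and T_H = 331.15 K, so ΔT = 40.10 K.
COP_Carnot = T_H/ΔT = 331.15/40.10 = 8.258.
η_II = COP_actual/COP_Carnot = 2.862/8.258 = 0.3466.

0.347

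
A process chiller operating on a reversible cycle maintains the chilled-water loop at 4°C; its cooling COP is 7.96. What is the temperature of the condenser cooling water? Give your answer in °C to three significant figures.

COP_R = T_C/(T_H − T_C) gives T_H − T_C = T_C/COP.
With T_C = 277.15 K, T_H = 277.15 × (1 + 1/7.96) = 311.97 K.
Converting, 311.97 K = 38.82°C.

38.8 °C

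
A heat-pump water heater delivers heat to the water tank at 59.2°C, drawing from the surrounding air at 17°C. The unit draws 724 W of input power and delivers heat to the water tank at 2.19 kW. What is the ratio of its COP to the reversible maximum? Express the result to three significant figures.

Converting, Q̇_H = 2.190 kW = 2190 W, so COP_actual = Q̇_H/Ẇ = 2190/724.0 = 3.025.
In absolute terms T_C = 290.15 K and T_H = 332.35 K, so ΔT = 42.20 K.
COP_Carnot = T_H/ΔT = 332.35/42.20 = 7.876.
η_II = COP_actual/COP_Carnot = 3.025/7.876 = 0.3841.

0.384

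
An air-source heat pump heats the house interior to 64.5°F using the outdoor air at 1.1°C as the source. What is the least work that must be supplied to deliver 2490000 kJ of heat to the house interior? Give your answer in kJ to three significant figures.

145000 kJ

In absolute terms T_C = 274.25 K and T_H = 291.21 K, so ΔT = 16.96 K.
The reversible limit is COP_HP = T_H/ΔT = 17.17, so W_min = Q_H/COP = Q_H·ΔT/T_H.
W_min = 2490000 × 16.96/291.21 = 145000 kJ.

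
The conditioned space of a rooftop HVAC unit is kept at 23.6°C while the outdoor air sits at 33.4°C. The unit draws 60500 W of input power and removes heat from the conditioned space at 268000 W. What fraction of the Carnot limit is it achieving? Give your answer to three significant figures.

0.146

COP_actual = Q̇_C/Ẇ = 268000/60500 = 4.430.
In absolute terms T_C = 296.75 K and T_H = 306.55 K, so ΔT = 9.800 K.
COP_Carnot = T_C/ΔT = 296.75/9.800 = 30.28.
η_II = COP_actual/COP_Carnot = 4.430/30.28 = 0.1463.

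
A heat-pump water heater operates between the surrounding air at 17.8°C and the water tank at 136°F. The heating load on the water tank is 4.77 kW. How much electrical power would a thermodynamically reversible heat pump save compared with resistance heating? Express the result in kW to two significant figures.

4.2 kW

In absolute terms T_C = 290.95 K and T_H = 330.93 K, so ΔT = 39.98 K.
COP_Carnot = T_H/ΔT = 330.93/39.98 = 8.278.
Resistance heating needs Ẇ_res = Q̇_H = 4.770 kW; the reversible heat pump needs only Ẇ_hp = Q̇_H/COP = 0.5762 kW.
Saving = 4.770 − 0.5762 = 4.194 kW.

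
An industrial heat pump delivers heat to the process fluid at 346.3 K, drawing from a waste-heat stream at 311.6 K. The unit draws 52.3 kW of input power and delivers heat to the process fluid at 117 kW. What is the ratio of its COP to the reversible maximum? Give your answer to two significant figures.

COP_actual = Q̇_H/Ẇ = 117.0/52.30 = 2.237.
The reservoir spacing is ΔT = 346.3 − 311.6 = 34.70 K.
COP_Carnot = T_H/ΔT = 346.30/34.70 = 9.980.
η_II = COP_actual/COP_Carnot = 2.237/9.980 = 0.2242.

0.22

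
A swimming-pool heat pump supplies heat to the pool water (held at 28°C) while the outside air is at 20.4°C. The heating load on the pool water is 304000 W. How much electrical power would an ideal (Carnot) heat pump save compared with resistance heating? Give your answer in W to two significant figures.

300000 W

In absolute terms T_C = 293.55 K and T_H = 301.15 K, so ΔT = 7.600 K.
COP_Carnot = T_H/ΔT = 301.15/7.600 = 39.63.
Resistance heating needs Ẇ_res = Q̇_H = 304000 W; the reversible heat pump needs only Ẇ_hp = Q̇_H/COP = 7672 W.
Saving = 304000 − 7672 = 296300 W.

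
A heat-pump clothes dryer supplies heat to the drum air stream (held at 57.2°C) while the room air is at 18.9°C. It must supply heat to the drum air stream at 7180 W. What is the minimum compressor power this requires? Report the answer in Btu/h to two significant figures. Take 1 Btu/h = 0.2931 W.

In absolute terms T_C = 292.05 K and T_H = 330.35 K, so ΔT = 38.30 K.
COP_Carnot = T_H/ΔT = 330.35/38.30 = 8.625.
Ẇ_min = Q̇/COP_Carnot = 7180/8.625 = 832.4 W = 2840 Btu/h.

2800 Btu/h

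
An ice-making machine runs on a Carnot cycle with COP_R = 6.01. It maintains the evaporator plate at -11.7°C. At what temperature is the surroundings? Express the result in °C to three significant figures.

31.8 °C

COP_R = T_C/(T_H − T_C) gives T_H − T_C = T_C/COP.
With T_C = 261.45 K, T_H = 261.45 × (1 + 1/6.01) = 304.95 K.
Converting, 304.95 K = 31.80°C.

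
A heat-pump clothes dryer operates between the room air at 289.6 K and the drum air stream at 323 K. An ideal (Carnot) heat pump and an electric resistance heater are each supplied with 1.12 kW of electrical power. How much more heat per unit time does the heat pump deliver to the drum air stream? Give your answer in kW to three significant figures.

9.71 kW

The reservoir spacing is ΔT = 323 − 289.6 = 33.40 K.
COP_Carnot = T_H/ΔT = 323.00/33.40 = 9.671.
The heat pump delivers Q̇_H = COP × Ẇ = 10.83 kW; the resistance heater delivers Ẇ = 1.120 kW.
Extra = (COP − 1)·Ẇ = 9.711 kW.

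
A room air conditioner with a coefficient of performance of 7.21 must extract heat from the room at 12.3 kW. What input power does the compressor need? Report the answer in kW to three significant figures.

Ẇ = Q̇_C/COP = 12.30/7.21 = 1.706 kW.

1.71 kW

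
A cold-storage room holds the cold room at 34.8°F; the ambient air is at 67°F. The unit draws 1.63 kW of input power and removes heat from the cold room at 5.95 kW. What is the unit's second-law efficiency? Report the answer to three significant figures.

0.238

COP_actual = Q̇_C/Ẇ = 5.950/1.630 = 3.650.
In absolute terms T_C = 274.71 K and T_H = 292.59 K, so ΔT = 17.89 K.
COP_Carnot = T_C/ΔT = 274.71/17.89 = 15.36.
η_II = COP_actual/COP_Carnot = 3.650/15.36 = 0.2377.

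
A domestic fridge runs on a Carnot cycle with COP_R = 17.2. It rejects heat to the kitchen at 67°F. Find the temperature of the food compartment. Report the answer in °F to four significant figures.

For a Carnot refrigerator COP_R = T_C/(T_H − T_C), so T_C = COP·T_H/(1 + COP).
With T_H = 292.59 K, T_C = 17.2 × 292.59/18.20 = 276.52 K.
Converting, 276.52 K = 38.06°F.

38.06 °F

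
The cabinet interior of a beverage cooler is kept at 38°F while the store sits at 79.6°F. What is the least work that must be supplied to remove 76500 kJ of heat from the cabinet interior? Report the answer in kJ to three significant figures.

In absolute terms T_C = 276.48 K and T_H = 299.59 K, so ΔT = 23.11 K.
The reversible limit is COP_R = T_C/ΔT = 11.96, so W_min = Q_C/COP = Q_C·ΔT/T_C.
W_min = 76500 × 23.11/276.48 = 6395 kJ.

6390 kJ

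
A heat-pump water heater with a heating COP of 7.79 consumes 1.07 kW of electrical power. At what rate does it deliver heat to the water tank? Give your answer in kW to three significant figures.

Q̇_H = COP_HP × Ẇ = 7.79 × 1.070 = 8.335 kW.

8.34 kW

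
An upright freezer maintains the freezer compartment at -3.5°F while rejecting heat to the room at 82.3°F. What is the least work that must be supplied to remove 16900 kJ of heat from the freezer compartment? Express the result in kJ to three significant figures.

3180 kJ

In absolute terms T_C = 253.43 K and T_H = 301.09 K, so ΔT = 47.67 K.
The reversible limit is COP_R = T_C/ΔT = 5.317, so W_min = Q_C/COP = Q_C·ΔT/T_C.
W_min = 16900 × 47.67/253.43 = 3179 kJ.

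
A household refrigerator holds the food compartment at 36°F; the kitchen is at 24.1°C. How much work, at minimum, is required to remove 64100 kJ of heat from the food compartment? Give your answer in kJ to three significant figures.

5090 kJ

In absolute terms T_C = 275.37 K and T_H = 297.25 K, so ΔT = 21.88 K.
The reversible limit is COP_R = T_C/ΔT = 12.59, so W_min = Q_C/COP = Q_C·ΔT/T_C.
W_min = 64100 × 21.88/275.37 = 5093 kJ.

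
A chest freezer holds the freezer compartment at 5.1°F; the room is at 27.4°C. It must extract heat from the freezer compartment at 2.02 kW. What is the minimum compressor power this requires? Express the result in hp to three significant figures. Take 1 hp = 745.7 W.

0.444 hp

In absolute terms T_C = 258.21 K and T_H = 300.55 K, so ΔT = 42.34 K.
COP_Carnot = T_C/ΔT = 258.21/42.34 = 6.098.
Ẇ_min = Q̇/COP_Carnot = 2.020/6.098 = 0.3313 kW = 0.4442 hp.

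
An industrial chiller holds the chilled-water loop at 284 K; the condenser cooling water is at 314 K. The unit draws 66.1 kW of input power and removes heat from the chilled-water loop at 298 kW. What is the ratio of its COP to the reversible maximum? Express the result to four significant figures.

COP_actual = Q̇_C/Ẇ = 298.0/66.10 = 4.508.
The reservoir spacing is ΔT = 314 − 284 = 30.00 K.
COP_Carnot = T_C/ΔT = 284.00/30.00 = 9.467.
η_II = COP_actual/COP_Carnot = 4.508/9.467 = 0.4762.

0.4762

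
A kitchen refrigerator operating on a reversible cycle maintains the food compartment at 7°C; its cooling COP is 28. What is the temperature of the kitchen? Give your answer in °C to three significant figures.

17.0 °C

COP_R = T_C/(T_H − T_C) gives T_H − T_C = T_C/COP.
With T_C = 280.15 K, T_H = 280.15 × (1 + 1/28) = 290.16 K.
Converting, 290.16 K = 17.01°C.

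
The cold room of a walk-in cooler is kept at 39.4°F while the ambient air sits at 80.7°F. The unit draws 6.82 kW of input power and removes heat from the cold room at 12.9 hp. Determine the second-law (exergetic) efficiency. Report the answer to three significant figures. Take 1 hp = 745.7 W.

0.117

Converting, Q̇_C = 12.90 hp = 9.620 kW, so COP_actual = Q̇_C/Ẇ = 9.620/6.820 = 1.410.
In absolute terms T_C = 277.26 K and T_H = 300.21 K, so ΔT = 22.94 K.
COP_Carnot = T_C/ΔT = 277.26/22.94 = 12.08.
η_II = COP_actual/COP_Carnot = 1.410/12.08 = 0.1167.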